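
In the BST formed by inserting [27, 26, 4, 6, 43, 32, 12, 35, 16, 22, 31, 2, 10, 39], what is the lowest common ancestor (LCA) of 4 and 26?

Tree insertion order: [27, 26, 4, 6, 43, 32, 12, 35, 16, 22, 31, 2, 10, 39]
Tree (level-order array): [27, 26, 43, 4, None, 32, None, 2, 6, 31, 35, None, None, None, 12, None, None, None, 39, 10, 16, None, None, None, None, None, 22]
In a BST, the LCA of p=4, q=26 is the first node v on the
root-to-leaf path with p <= v <= q (go left if both < v, right if both > v).
Walk from root:
  at 27: both 4 and 26 < 27, go left
  at 26: 4 <= 26 <= 26, this is the LCA
LCA = 26


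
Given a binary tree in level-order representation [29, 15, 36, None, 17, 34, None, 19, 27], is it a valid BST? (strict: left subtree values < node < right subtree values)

Level-order array: [29, 15, 36, None, 17, 34, None, 19, 27]
Validate using subtree bounds (lo, hi): at each node, require lo < value < hi,
then recurse left with hi=value and right with lo=value.
Preorder trace (stopping at first violation):
  at node 29 with bounds (-inf, +inf): OK
  at node 15 with bounds (-inf, 29): OK
  at node 17 with bounds (15, 29): OK
  at node 19 with bounds (15, 17): VIOLATION
Node 19 violates its bound: not (15 < 19 < 17).
Result: Not a valid BST


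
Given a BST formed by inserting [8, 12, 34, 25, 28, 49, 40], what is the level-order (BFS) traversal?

Tree insertion order: [8, 12, 34, 25, 28, 49, 40]
Tree (level-order array): [8, None, 12, None, 34, 25, 49, None, 28, 40]
BFS from the root, enqueuing left then right child of each popped node:
  queue [8] -> pop 8, enqueue [12], visited so far: [8]
  queue [12] -> pop 12, enqueue [34], visited so far: [8, 12]
  queue [34] -> pop 34, enqueue [25, 49], visited so far: [8, 12, 34]
  queue [25, 49] -> pop 25, enqueue [28], visited so far: [8, 12, 34, 25]
  queue [49, 28] -> pop 49, enqueue [40], visited so far: [8, 12, 34, 25, 49]
  queue [28, 40] -> pop 28, enqueue [none], visited so far: [8, 12, 34, 25, 49, 28]
  queue [40] -> pop 40, enqueue [none], visited so far: [8, 12, 34, 25, 49, 28, 40]
Result: [8, 12, 34, 25, 49, 28, 40]


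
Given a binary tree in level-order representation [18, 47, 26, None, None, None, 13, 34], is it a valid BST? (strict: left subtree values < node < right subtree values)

Level-order array: [18, 47, 26, None, None, None, 13, 34]
Validate using subtree bounds (lo, hi): at each node, require lo < value < hi,
then recurse left with hi=value and right with lo=value.
Preorder trace (stopping at first violation):
  at node 18 with bounds (-inf, +inf): OK
  at node 47 with bounds (-inf, 18): VIOLATION
Node 47 violates its bound: not (-inf < 47 < 18).
Result: Not a valid BST


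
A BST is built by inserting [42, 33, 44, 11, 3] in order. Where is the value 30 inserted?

Starting tree (level order): [42, 33, 44, 11, None, None, None, 3]
Insertion path: 42 -> 33 -> 11
Result: insert 30 as right child of 11
Final tree (level order): [42, 33, 44, 11, None, None, None, 3, 30]


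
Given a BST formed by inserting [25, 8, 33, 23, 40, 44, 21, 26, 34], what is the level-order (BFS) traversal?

Tree insertion order: [25, 8, 33, 23, 40, 44, 21, 26, 34]
Tree (level-order array): [25, 8, 33, None, 23, 26, 40, 21, None, None, None, 34, 44]
BFS from the root, enqueuing left then right child of each popped node:
  queue [25] -> pop 25, enqueue [8, 33], visited so far: [25]
  queue [8, 33] -> pop 8, enqueue [23], visited so far: [25, 8]
  queue [33, 23] -> pop 33, enqueue [26, 40], visited so far: [25, 8, 33]
  queue [23, 26, 40] -> pop 23, enqueue [21], visited so far: [25, 8, 33, 23]
  queue [26, 40, 21] -> pop 26, enqueue [none], visited so far: [25, 8, 33, 23, 26]
  queue [40, 21] -> pop 40, enqueue [34, 44], visited so far: [25, 8, 33, 23, 26, 40]
  queue [21, 34, 44] -> pop 21, enqueue [none], visited so far: [25, 8, 33, 23, 26, 40, 21]
  queue [34, 44] -> pop 34, enqueue [none], visited so far: [25, 8, 33, 23, 26, 40, 21, 34]
  queue [44] -> pop 44, enqueue [none], visited so far: [25, 8, 33, 23, 26, 40, 21, 34, 44]
Result: [25, 8, 33, 23, 26, 40, 21, 34, 44]


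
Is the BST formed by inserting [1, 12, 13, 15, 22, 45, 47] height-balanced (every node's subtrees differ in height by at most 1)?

Tree (level-order array): [1, None, 12, None, 13, None, 15, None, 22, None, 45, None, 47]
Definition: a tree is height-balanced if, at every node, |h(left) - h(right)| <= 1 (empty subtree has height -1).
Bottom-up per-node check:
  node 47: h_left=-1, h_right=-1, diff=0 [OK], height=0
  node 45: h_left=-1, h_right=0, diff=1 [OK], height=1
  node 22: h_left=-1, h_right=1, diff=2 [FAIL (|-1-1|=2 > 1)], height=2
  node 15: h_left=-1, h_right=2, diff=3 [FAIL (|-1-2|=3 > 1)], height=3
  node 13: h_left=-1, h_right=3, diff=4 [FAIL (|-1-3|=4 > 1)], height=4
  node 12: h_left=-1, h_right=4, diff=5 [FAIL (|-1-4|=5 > 1)], height=5
  node 1: h_left=-1, h_right=5, diff=6 [FAIL (|-1-5|=6 > 1)], height=6
Node 22 violates the condition: |-1 - 1| = 2 > 1.
Result: Not balanced


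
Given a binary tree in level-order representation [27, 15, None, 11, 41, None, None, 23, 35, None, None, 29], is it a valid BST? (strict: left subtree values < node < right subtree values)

Level-order array: [27, 15, None, 11, 41, None, None, 23, 35, None, None, 29]
Validate using subtree bounds (lo, hi): at each node, require lo < value < hi,
then recurse left with hi=value and right with lo=value.
Preorder trace (stopping at first violation):
  at node 27 with bounds (-inf, +inf): OK
  at node 15 with bounds (-inf, 27): OK
  at node 11 with bounds (-inf, 15): OK
  at node 41 with bounds (15, 27): VIOLATION
Node 41 violates its bound: not (15 < 41 < 27).
Result: Not a valid BST


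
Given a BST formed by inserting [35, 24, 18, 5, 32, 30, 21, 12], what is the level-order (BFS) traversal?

Tree insertion order: [35, 24, 18, 5, 32, 30, 21, 12]
Tree (level-order array): [35, 24, None, 18, 32, 5, 21, 30, None, None, 12]
BFS from the root, enqueuing left then right child of each popped node:
  queue [35] -> pop 35, enqueue [24], visited so far: [35]
  queue [24] -> pop 24, enqueue [18, 32], visited so far: [35, 24]
  queue [18, 32] -> pop 18, enqueue [5, 21], visited so far: [35, 24, 18]
  queue [32, 5, 21] -> pop 32, enqueue [30], visited so far: [35, 24, 18, 32]
  queue [5, 21, 30] -> pop 5, enqueue [12], visited so far: [35, 24, 18, 32, 5]
  queue [21, 30, 12] -> pop 21, enqueue [none], visited so far: [35, 24, 18, 32, 5, 21]
  queue [30, 12] -> pop 30, enqueue [none], visited so far: [35, 24, 18, 32, 5, 21, 30]
  queue [12] -> pop 12, enqueue [none], visited so far: [35, 24, 18, 32, 5, 21, 30, 12]
Result: [35, 24, 18, 32, 5, 21, 30, 12]


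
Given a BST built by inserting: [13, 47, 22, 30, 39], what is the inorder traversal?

Tree insertion order: [13, 47, 22, 30, 39]
Tree (level-order array): [13, None, 47, 22, None, None, 30, None, 39]
Inorder traversal: [13, 22, 30, 39, 47]


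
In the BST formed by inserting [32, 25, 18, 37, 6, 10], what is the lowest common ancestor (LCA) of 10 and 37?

Tree insertion order: [32, 25, 18, 37, 6, 10]
Tree (level-order array): [32, 25, 37, 18, None, None, None, 6, None, None, 10]
In a BST, the LCA of p=10, q=37 is the first node v on the
root-to-leaf path with p <= v <= q (go left if both < v, right if both > v).
Walk from root:
  at 32: 10 <= 32 <= 37, this is the LCA
LCA = 32


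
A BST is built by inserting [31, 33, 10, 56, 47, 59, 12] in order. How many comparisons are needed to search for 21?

Search path for 21: 31 -> 10 -> 12
Found: False
Comparisons: 3


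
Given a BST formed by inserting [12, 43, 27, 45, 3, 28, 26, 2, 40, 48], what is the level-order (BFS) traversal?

Tree insertion order: [12, 43, 27, 45, 3, 28, 26, 2, 40, 48]
Tree (level-order array): [12, 3, 43, 2, None, 27, 45, None, None, 26, 28, None, 48, None, None, None, 40]
BFS from the root, enqueuing left then right child of each popped node:
  queue [12] -> pop 12, enqueue [3, 43], visited so far: [12]
  queue [3, 43] -> pop 3, enqueue [2], visited so far: [12, 3]
  queue [43, 2] -> pop 43, enqueue [27, 45], visited so far: [12, 3, 43]
  queue [2, 27, 45] -> pop 2, enqueue [none], visited so far: [12, 3, 43, 2]
  queue [27, 45] -> pop 27, enqueue [26, 28], visited so far: [12, 3, 43, 2, 27]
  queue [45, 26, 28] -> pop 45, enqueue [48], visited so far: [12, 3, 43, 2, 27, 45]
  queue [26, 28, 48] -> pop 26, enqueue [none], visited so far: [12, 3, 43, 2, 27, 45, 26]
  queue [28, 48] -> pop 28, enqueue [40], visited so far: [12, 3, 43, 2, 27, 45, 26, 28]
  queue [48, 40] -> pop 48, enqueue [none], visited so far: [12, 3, 43, 2, 27, 45, 26, 28, 48]
  queue [40] -> pop 40, enqueue [none], visited so far: [12, 3, 43, 2, 27, 45, 26, 28, 48, 40]
Result: [12, 3, 43, 2, 27, 45, 26, 28, 48, 40]


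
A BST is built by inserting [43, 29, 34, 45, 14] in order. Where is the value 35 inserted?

Starting tree (level order): [43, 29, 45, 14, 34]
Insertion path: 43 -> 29 -> 34
Result: insert 35 as right child of 34
Final tree (level order): [43, 29, 45, 14, 34, None, None, None, None, None, 35]


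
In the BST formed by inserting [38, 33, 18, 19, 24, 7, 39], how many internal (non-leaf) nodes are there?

Tree built from: [38, 33, 18, 19, 24, 7, 39]
Tree (level-order array): [38, 33, 39, 18, None, None, None, 7, 19, None, None, None, 24]
Rule: An internal node has at least one child.
Per-node child counts:
  node 38: 2 child(ren)
  node 33: 1 child(ren)
  node 18: 2 child(ren)
  node 7: 0 child(ren)
  node 19: 1 child(ren)
  node 24: 0 child(ren)
  node 39: 0 child(ren)
Matching nodes: [38, 33, 18, 19]
Count of internal (non-leaf) nodes: 4


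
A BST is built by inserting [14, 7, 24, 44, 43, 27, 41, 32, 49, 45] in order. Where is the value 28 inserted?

Starting tree (level order): [14, 7, 24, None, None, None, 44, 43, 49, 27, None, 45, None, None, 41, None, None, 32]
Insertion path: 14 -> 24 -> 44 -> 43 -> 27 -> 41 -> 32
Result: insert 28 as left child of 32
Final tree (level order): [14, 7, 24, None, None, None, 44, 43, 49, 27, None, 45, None, None, 41, None, None, 32, None, 28]


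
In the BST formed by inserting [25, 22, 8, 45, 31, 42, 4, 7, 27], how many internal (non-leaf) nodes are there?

Tree built from: [25, 22, 8, 45, 31, 42, 4, 7, 27]
Tree (level-order array): [25, 22, 45, 8, None, 31, None, 4, None, 27, 42, None, 7]
Rule: An internal node has at least one child.
Per-node child counts:
  node 25: 2 child(ren)
  node 22: 1 child(ren)
  node 8: 1 child(ren)
  node 4: 1 child(ren)
  node 7: 0 child(ren)
  node 45: 1 child(ren)
  node 31: 2 child(ren)
  node 27: 0 child(ren)
  node 42: 0 child(ren)
Matching nodes: [25, 22, 8, 4, 45, 31]
Count of internal (non-leaf) nodes: 6


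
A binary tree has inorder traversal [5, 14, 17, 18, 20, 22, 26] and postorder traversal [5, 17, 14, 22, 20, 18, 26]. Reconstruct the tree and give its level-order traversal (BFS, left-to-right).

Inorder:   [5, 14, 17, 18, 20, 22, 26]
Postorder: [5, 17, 14, 22, 20, 18, 26]
Algorithm: postorder visits root last, so walk postorder right-to-left;
each value is the root of the current inorder slice — split it at that
value, recurse on the right subtree first, then the left.
Recursive splits:
  root=26; inorder splits into left=[5, 14, 17, 18, 20, 22], right=[]
  root=18; inorder splits into left=[5, 14, 17], right=[20, 22]
  root=20; inorder splits into left=[], right=[22]
  root=22; inorder splits into left=[], right=[]
  root=14; inorder splits into left=[5], right=[17]
  root=17; inorder splits into left=[], right=[]
  root=5; inorder splits into left=[], right=[]
Reconstructed level-order: [26, 18, 14, 20, 5, 17, 22]


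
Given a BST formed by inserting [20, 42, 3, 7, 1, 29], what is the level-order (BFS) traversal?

Tree insertion order: [20, 42, 3, 7, 1, 29]
Tree (level-order array): [20, 3, 42, 1, 7, 29]
BFS from the root, enqueuing left then right child of each popped node:
  queue [20] -> pop 20, enqueue [3, 42], visited so far: [20]
  queue [3, 42] -> pop 3, enqueue [1, 7], visited so far: [20, 3]
  queue [42, 1, 7] -> pop 42, enqueue [29], visited so far: [20, 3, 42]
  queue [1, 7, 29] -> pop 1, enqueue [none], visited so far: [20, 3, 42, 1]
  queue [7, 29] -> pop 7, enqueue [none], visited so far: [20, 3, 42, 1, 7]
  queue [29] -> pop 29, enqueue [none], visited so far: [20, 3, 42, 1, 7, 29]
Result: [20, 3, 42, 1, 7, 29]


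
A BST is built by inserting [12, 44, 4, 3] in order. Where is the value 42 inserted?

Starting tree (level order): [12, 4, 44, 3]
Insertion path: 12 -> 44
Result: insert 42 as left child of 44
Final tree (level order): [12, 4, 44, 3, None, 42]


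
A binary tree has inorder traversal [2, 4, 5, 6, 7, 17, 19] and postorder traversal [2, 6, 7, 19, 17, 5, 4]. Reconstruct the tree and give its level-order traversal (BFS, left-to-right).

Inorder:   [2, 4, 5, 6, 7, 17, 19]
Postorder: [2, 6, 7, 19, 17, 5, 4]
Algorithm: postorder visits root last, so walk postorder right-to-left;
each value is the root of the current inorder slice — split it at that
value, recurse on the right subtree first, then the left.
Recursive splits:
  root=4; inorder splits into left=[2], right=[5, 6, 7, 17, 19]
  root=5; inorder splits into left=[], right=[6, 7, 17, 19]
  root=17; inorder splits into left=[6, 7], right=[19]
  root=19; inorder splits into left=[], right=[]
  root=7; inorder splits into left=[6], right=[]
  root=6; inorder splits into left=[], right=[]
  root=2; inorder splits into left=[], right=[]
Reconstructed level-order: [4, 2, 5, 17, 7, 19, 6]


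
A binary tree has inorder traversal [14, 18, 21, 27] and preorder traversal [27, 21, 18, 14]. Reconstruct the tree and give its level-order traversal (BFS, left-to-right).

Inorder:  [14, 18, 21, 27]
Preorder: [27, 21, 18, 14]
Algorithm: preorder visits root first, so consume preorder in order;
for each root, split the current inorder slice at that value into
left-subtree inorder and right-subtree inorder, then recurse.
Recursive splits:
  root=27; inorder splits into left=[14, 18, 21], right=[]
  root=21; inorder splits into left=[14, 18], right=[]
  root=18; inorder splits into left=[14], right=[]
  root=14; inorder splits into left=[], right=[]
Reconstructed level-order: [27, 21, 18, 14]


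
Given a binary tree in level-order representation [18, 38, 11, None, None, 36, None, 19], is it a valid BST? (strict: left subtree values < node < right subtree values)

Level-order array: [18, 38, 11, None, None, 36, None, 19]
Validate using subtree bounds (lo, hi): at each node, require lo < value < hi,
then recurse left with hi=value and right with lo=value.
Preorder trace (stopping at first violation):
  at node 18 with bounds (-inf, +inf): OK
  at node 38 with bounds (-inf, 18): VIOLATION
Node 38 violates its bound: not (-inf < 38 < 18).
Result: Not a valid BST


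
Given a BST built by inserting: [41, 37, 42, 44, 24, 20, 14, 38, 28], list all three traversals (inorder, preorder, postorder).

Tree insertion order: [41, 37, 42, 44, 24, 20, 14, 38, 28]
Tree (level-order array): [41, 37, 42, 24, 38, None, 44, 20, 28, None, None, None, None, 14]
Inorder (L, root, R): [14, 20, 24, 28, 37, 38, 41, 42, 44]
Preorder (root, L, R): [41, 37, 24, 20, 14, 28, 38, 42, 44]
Postorder (L, R, root): [14, 20, 28, 24, 38, 37, 44, 42, 41]


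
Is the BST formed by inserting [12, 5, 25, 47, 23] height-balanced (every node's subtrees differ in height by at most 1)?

Tree (level-order array): [12, 5, 25, None, None, 23, 47]
Definition: a tree is height-balanced if, at every node, |h(left) - h(right)| <= 1 (empty subtree has height -1).
Bottom-up per-node check:
  node 5: h_left=-1, h_right=-1, diff=0 [OK], height=0
  node 23: h_left=-1, h_right=-1, diff=0 [OK], height=0
  node 47: h_left=-1, h_right=-1, diff=0 [OK], height=0
  node 25: h_left=0, h_right=0, diff=0 [OK], height=1
  node 12: h_left=0, h_right=1, diff=1 [OK], height=2
All nodes satisfy the balance condition.
Result: Balanced


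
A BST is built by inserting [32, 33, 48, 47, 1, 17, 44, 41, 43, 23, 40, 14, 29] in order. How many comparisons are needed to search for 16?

Search path for 16: 32 -> 1 -> 17 -> 14
Found: False
Comparisons: 4


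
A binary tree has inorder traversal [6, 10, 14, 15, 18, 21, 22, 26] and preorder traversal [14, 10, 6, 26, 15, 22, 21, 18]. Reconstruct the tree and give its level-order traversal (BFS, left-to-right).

Inorder:  [6, 10, 14, 15, 18, 21, 22, 26]
Preorder: [14, 10, 6, 26, 15, 22, 21, 18]
Algorithm: preorder visits root first, so consume preorder in order;
for each root, split the current inorder slice at that value into
left-subtree inorder and right-subtree inorder, then recurse.
Recursive splits:
  root=14; inorder splits into left=[6, 10], right=[15, 18, 21, 22, 26]
  root=10; inorder splits into left=[6], right=[]
  root=6; inorder splits into left=[], right=[]
  root=26; inorder splits into left=[15, 18, 21, 22], right=[]
  root=15; inorder splits into left=[], right=[18, 21, 22]
  root=22; inorder splits into left=[18, 21], right=[]
  root=21; inorder splits into left=[18], right=[]
  root=18; inorder splits into left=[], right=[]
Reconstructed level-order: [14, 10, 26, 6, 15, 22, 21, 18]


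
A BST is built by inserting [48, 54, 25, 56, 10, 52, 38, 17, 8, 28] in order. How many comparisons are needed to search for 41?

Search path for 41: 48 -> 25 -> 38
Found: False
Comparisons: 3


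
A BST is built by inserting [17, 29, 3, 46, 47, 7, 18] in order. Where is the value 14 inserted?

Starting tree (level order): [17, 3, 29, None, 7, 18, 46, None, None, None, None, None, 47]
Insertion path: 17 -> 3 -> 7
Result: insert 14 as right child of 7
Final tree (level order): [17, 3, 29, None, 7, 18, 46, None, 14, None, None, None, 47]


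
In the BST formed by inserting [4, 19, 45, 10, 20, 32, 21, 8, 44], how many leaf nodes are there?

Tree built from: [4, 19, 45, 10, 20, 32, 21, 8, 44]
Tree (level-order array): [4, None, 19, 10, 45, 8, None, 20, None, None, None, None, 32, 21, 44]
Rule: A leaf has 0 children.
Per-node child counts:
  node 4: 1 child(ren)
  node 19: 2 child(ren)
  node 10: 1 child(ren)
  node 8: 0 child(ren)
  node 45: 1 child(ren)
  node 20: 1 child(ren)
  node 32: 2 child(ren)
  node 21: 0 child(ren)
  node 44: 0 child(ren)
Matching nodes: [8, 21, 44]
Count of leaf nodes: 3


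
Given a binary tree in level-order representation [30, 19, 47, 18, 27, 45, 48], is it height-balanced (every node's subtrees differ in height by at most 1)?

Tree (level-order array): [30, 19, 47, 18, 27, 45, 48]
Definition: a tree is height-balanced if, at every node, |h(left) - h(right)| <= 1 (empty subtree has height -1).
Bottom-up per-node check:
  node 18: h_left=-1, h_right=-1, diff=0 [OK], height=0
  node 27: h_left=-1, h_right=-1, diff=0 [OK], height=0
  node 19: h_left=0, h_right=0, diff=0 [OK], height=1
  node 45: h_left=-1, h_right=-1, diff=0 [OK], height=0
  node 48: h_left=-1, h_right=-1, diff=0 [OK], height=0
  node 47: h_left=0, h_right=0, diff=0 [OK], height=1
  node 30: h_left=1, h_right=1, diff=0 [OK], height=2
All nodes satisfy the balance condition.
Result: Balanced


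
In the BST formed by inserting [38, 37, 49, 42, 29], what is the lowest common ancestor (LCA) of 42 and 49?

Tree insertion order: [38, 37, 49, 42, 29]
Tree (level-order array): [38, 37, 49, 29, None, 42]
In a BST, the LCA of p=42, q=49 is the first node v on the
root-to-leaf path with p <= v <= q (go left if both < v, right if both > v).
Walk from root:
  at 38: both 42 and 49 > 38, go right
  at 49: 42 <= 49 <= 49, this is the LCA
LCA = 49


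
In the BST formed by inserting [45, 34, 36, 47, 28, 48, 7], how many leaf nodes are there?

Tree built from: [45, 34, 36, 47, 28, 48, 7]
Tree (level-order array): [45, 34, 47, 28, 36, None, 48, 7]
Rule: A leaf has 0 children.
Per-node child counts:
  node 45: 2 child(ren)
  node 34: 2 child(ren)
  node 28: 1 child(ren)
  node 7: 0 child(ren)
  node 36: 0 child(ren)
  node 47: 1 child(ren)
  node 48: 0 child(ren)
Matching nodes: [7, 36, 48]
Count of leaf nodes: 3


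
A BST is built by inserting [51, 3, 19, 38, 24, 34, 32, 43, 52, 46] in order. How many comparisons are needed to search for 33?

Search path for 33: 51 -> 3 -> 19 -> 38 -> 24 -> 34 -> 32
Found: False
Comparisons: 7


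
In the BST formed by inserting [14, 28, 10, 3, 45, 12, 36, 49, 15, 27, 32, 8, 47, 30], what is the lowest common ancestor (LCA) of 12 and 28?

Tree insertion order: [14, 28, 10, 3, 45, 12, 36, 49, 15, 27, 32, 8, 47, 30]
Tree (level-order array): [14, 10, 28, 3, 12, 15, 45, None, 8, None, None, None, 27, 36, 49, None, None, None, None, 32, None, 47, None, 30]
In a BST, the LCA of p=12, q=28 is the first node v on the
root-to-leaf path with p <= v <= q (go left if both < v, right if both > v).
Walk from root:
  at 14: 12 <= 14 <= 28, this is the LCA
LCA = 14


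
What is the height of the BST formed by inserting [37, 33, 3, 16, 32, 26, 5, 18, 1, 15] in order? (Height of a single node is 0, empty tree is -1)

Insertion order: [37, 33, 3, 16, 32, 26, 5, 18, 1, 15]
Tree (level-order array): [37, 33, None, 3, None, 1, 16, None, None, 5, 32, None, 15, 26, None, None, None, 18]
Compute height bottom-up (empty subtree = -1):
  height(1) = 1 + max(-1, -1) = 0
  height(15) = 1 + max(-1, -1) = 0
  height(5) = 1 + max(-1, 0) = 1
  height(18) = 1 + max(-1, -1) = 0
  height(26) = 1 + max(0, -1) = 1
  height(32) = 1 + max(1, -1) = 2
  height(16) = 1 + max(1, 2) = 3
  height(3) = 1 + max(0, 3) = 4
  height(33) = 1 + max(4, -1) = 5
  height(37) = 1 + max(5, -1) = 6
Height = 6


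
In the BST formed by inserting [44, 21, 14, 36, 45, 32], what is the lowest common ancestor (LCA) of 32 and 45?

Tree insertion order: [44, 21, 14, 36, 45, 32]
Tree (level-order array): [44, 21, 45, 14, 36, None, None, None, None, 32]
In a BST, the LCA of p=32, q=45 is the first node v on the
root-to-leaf path with p <= v <= q (go left if both < v, right if both > v).
Walk from root:
  at 44: 32 <= 44 <= 45, this is the LCA
LCA = 44


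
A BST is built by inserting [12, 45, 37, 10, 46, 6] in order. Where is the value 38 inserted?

Starting tree (level order): [12, 10, 45, 6, None, 37, 46]
Insertion path: 12 -> 45 -> 37
Result: insert 38 as right child of 37
Final tree (level order): [12, 10, 45, 6, None, 37, 46, None, None, None, 38]


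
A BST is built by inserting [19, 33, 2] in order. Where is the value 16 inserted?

Starting tree (level order): [19, 2, 33]
Insertion path: 19 -> 2
Result: insert 16 as right child of 2
Final tree (level order): [19, 2, 33, None, 16]


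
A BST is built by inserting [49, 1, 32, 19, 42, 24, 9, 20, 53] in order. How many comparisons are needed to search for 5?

Search path for 5: 49 -> 1 -> 32 -> 19 -> 9
Found: False
Comparisons: 5


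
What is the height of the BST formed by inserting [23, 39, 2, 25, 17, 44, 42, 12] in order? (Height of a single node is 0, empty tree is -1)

Insertion order: [23, 39, 2, 25, 17, 44, 42, 12]
Tree (level-order array): [23, 2, 39, None, 17, 25, 44, 12, None, None, None, 42]
Compute height bottom-up (empty subtree = -1):
  height(12) = 1 + max(-1, -1) = 0
  height(17) = 1 + max(0, -1) = 1
  height(2) = 1 + max(-1, 1) = 2
  height(25) = 1 + max(-1, -1) = 0
  height(42) = 1 + max(-1, -1) = 0
  height(44) = 1 + max(0, -1) = 1
  height(39) = 1 + max(0, 1) = 2
  height(23) = 1 + max(2, 2) = 3
Height = 3


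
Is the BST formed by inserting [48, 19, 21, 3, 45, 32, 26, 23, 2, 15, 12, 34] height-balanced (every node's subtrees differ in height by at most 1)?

Tree (level-order array): [48, 19, None, 3, 21, 2, 15, None, 45, None, None, 12, None, 32, None, None, None, 26, 34, 23]
Definition: a tree is height-balanced if, at every node, |h(left) - h(right)| <= 1 (empty subtree has height -1).
Bottom-up per-node check:
  node 2: h_left=-1, h_right=-1, diff=0 [OK], height=0
  node 12: h_left=-1, h_right=-1, diff=0 [OK], height=0
  node 15: h_left=0, h_right=-1, diff=1 [OK], height=1
  node 3: h_left=0, h_right=1, diff=1 [OK], height=2
  node 23: h_left=-1, h_right=-1, diff=0 [OK], height=0
  node 26: h_left=0, h_right=-1, diff=1 [OK], height=1
  node 34: h_left=-1, h_right=-1, diff=0 [OK], height=0
  node 32: h_left=1, h_right=0, diff=1 [OK], height=2
  node 45: h_left=2, h_right=-1, diff=3 [FAIL (|2--1|=3 > 1)], height=3
  node 21: h_left=-1, h_right=3, diff=4 [FAIL (|-1-3|=4 > 1)], height=4
  node 19: h_left=2, h_right=4, diff=2 [FAIL (|2-4|=2 > 1)], height=5
  node 48: h_left=5, h_right=-1, diff=6 [FAIL (|5--1|=6 > 1)], height=6
Node 45 violates the condition: |2 - -1| = 3 > 1.
Result: Not balanced


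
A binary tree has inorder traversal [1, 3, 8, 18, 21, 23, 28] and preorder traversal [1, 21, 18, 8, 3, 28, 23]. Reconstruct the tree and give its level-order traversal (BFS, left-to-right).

Inorder:  [1, 3, 8, 18, 21, 23, 28]
Preorder: [1, 21, 18, 8, 3, 28, 23]
Algorithm: preorder visits root first, so consume preorder in order;
for each root, split the current inorder slice at that value into
left-subtree inorder and right-subtree inorder, then recurse.
Recursive splits:
  root=1; inorder splits into left=[], right=[3, 8, 18, 21, 23, 28]
  root=21; inorder splits into left=[3, 8, 18], right=[23, 28]
  root=18; inorder splits into left=[3, 8], right=[]
  root=8; inorder splits into left=[3], right=[]
  root=3; inorder splits into left=[], right=[]
  root=28; inorder splits into left=[23], right=[]
  root=23; inorder splits into left=[], right=[]
Reconstructed level-order: [1, 21, 18, 28, 8, 23, 3]


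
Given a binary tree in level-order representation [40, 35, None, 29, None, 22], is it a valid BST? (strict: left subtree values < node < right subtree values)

Level-order array: [40, 35, None, 29, None, 22]
Validate using subtree bounds (lo, hi): at each node, require lo < value < hi,
then recurse left with hi=value and right with lo=value.
Preorder trace (stopping at first violation):
  at node 40 with bounds (-inf, +inf): OK
  at node 35 with bounds (-inf, 40): OK
  at node 29 with bounds (-inf, 35): OK
  at node 22 with bounds (-inf, 29): OK
No violation found at any node.
Result: Valid BST


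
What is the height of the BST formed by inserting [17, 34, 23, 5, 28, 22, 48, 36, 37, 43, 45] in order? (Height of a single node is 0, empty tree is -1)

Insertion order: [17, 34, 23, 5, 28, 22, 48, 36, 37, 43, 45]
Tree (level-order array): [17, 5, 34, None, None, 23, 48, 22, 28, 36, None, None, None, None, None, None, 37, None, 43, None, 45]
Compute height bottom-up (empty subtree = -1):
  height(5) = 1 + max(-1, -1) = 0
  height(22) = 1 + max(-1, -1) = 0
  height(28) = 1 + max(-1, -1) = 0
  height(23) = 1 + max(0, 0) = 1
  height(45) = 1 + max(-1, -1) = 0
  height(43) = 1 + max(-1, 0) = 1
  height(37) = 1 + max(-1, 1) = 2
  height(36) = 1 + max(-1, 2) = 3
  height(48) = 1 + max(3, -1) = 4
  height(34) = 1 + max(1, 4) = 5
  height(17) = 1 + max(0, 5) = 6
Height = 6


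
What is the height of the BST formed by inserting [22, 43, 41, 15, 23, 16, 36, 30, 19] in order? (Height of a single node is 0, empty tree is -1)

Insertion order: [22, 43, 41, 15, 23, 16, 36, 30, 19]
Tree (level-order array): [22, 15, 43, None, 16, 41, None, None, 19, 23, None, None, None, None, 36, 30]
Compute height bottom-up (empty subtree = -1):
  height(19) = 1 + max(-1, -1) = 0
  height(16) = 1 + max(-1, 0) = 1
  height(15) = 1 + max(-1, 1) = 2
  height(30) = 1 + max(-1, -1) = 0
  height(36) = 1 + max(0, -1) = 1
  height(23) = 1 + max(-1, 1) = 2
  height(41) = 1 + max(2, -1) = 3
  height(43) = 1 + max(3, -1) = 4
  height(22) = 1 + max(2, 4) = 5
Height = 5


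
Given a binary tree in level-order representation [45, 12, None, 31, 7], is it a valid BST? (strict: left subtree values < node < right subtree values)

Level-order array: [45, 12, None, 31, 7]
Validate using subtree bounds (lo, hi): at each node, require lo < value < hi,
then recurse left with hi=value and right with lo=value.
Preorder trace (stopping at first violation):
  at node 45 with bounds (-inf, +inf): OK
  at node 12 with bounds (-inf, 45): OK
  at node 31 with bounds (-inf, 12): VIOLATION
Node 31 violates its bound: not (-inf < 31 < 12).
Result: Not a valid BST


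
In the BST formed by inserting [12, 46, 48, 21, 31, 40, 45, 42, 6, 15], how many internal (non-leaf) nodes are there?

Tree built from: [12, 46, 48, 21, 31, 40, 45, 42, 6, 15]
Tree (level-order array): [12, 6, 46, None, None, 21, 48, 15, 31, None, None, None, None, None, 40, None, 45, 42]
Rule: An internal node has at least one child.
Per-node child counts:
  node 12: 2 child(ren)
  node 6: 0 child(ren)
  node 46: 2 child(ren)
  node 21: 2 child(ren)
  node 15: 0 child(ren)
  node 31: 1 child(ren)
  node 40: 1 child(ren)
  node 45: 1 child(ren)
  node 42: 0 child(ren)
  node 48: 0 child(ren)
Matching nodes: [12, 46, 21, 31, 40, 45]
Count of internal (non-leaf) nodes: 6


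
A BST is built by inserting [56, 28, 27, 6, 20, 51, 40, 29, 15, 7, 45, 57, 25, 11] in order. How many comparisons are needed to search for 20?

Search path for 20: 56 -> 28 -> 27 -> 6 -> 20
Found: True
Comparisons: 5


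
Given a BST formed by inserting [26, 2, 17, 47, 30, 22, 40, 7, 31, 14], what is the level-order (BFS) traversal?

Tree insertion order: [26, 2, 17, 47, 30, 22, 40, 7, 31, 14]
Tree (level-order array): [26, 2, 47, None, 17, 30, None, 7, 22, None, 40, None, 14, None, None, 31]
BFS from the root, enqueuing left then right child of each popped node:
  queue [26] -> pop 26, enqueue [2, 47], visited so far: [26]
  queue [2, 47] -> pop 2, enqueue [17], visited so far: [26, 2]
  queue [47, 17] -> pop 47, enqueue [30], visited so far: [26, 2, 47]
  queue [17, 30] -> pop 17, enqueue [7, 22], visited so far: [26, 2, 47, 17]
  queue [30, 7, 22] -> pop 30, enqueue [40], visited so far: [26, 2, 47, 17, 30]
  queue [7, 22, 40] -> pop 7, enqueue [14], visited so far: [26, 2, 47, 17, 30, 7]
  queue [22, 40, 14] -> pop 22, enqueue [none], visited so far: [26, 2, 47, 17, 30, 7, 22]
  queue [40, 14] -> pop 40, enqueue [31], visited so far: [26, 2, 47, 17, 30, 7, 22, 40]
  queue [14, 31] -> pop 14, enqueue [none], visited so far: [26, 2, 47, 17, 30, 7, 22, 40, 14]
  queue [31] -> pop 31, enqueue [none], visited so far: [26, 2, 47, 17, 30, 7, 22, 40, 14, 31]
Result: [26, 2, 47, 17, 30, 7, 22, 40, 14, 31]


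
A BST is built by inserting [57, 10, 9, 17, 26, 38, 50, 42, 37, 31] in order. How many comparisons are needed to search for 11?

Search path for 11: 57 -> 10 -> 17
Found: False
Comparisons: 3


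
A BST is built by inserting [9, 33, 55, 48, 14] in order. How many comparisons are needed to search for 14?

Search path for 14: 9 -> 33 -> 14
Found: True
Comparisons: 3


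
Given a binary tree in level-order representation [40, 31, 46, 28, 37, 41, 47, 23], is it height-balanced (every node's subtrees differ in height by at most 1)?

Tree (level-order array): [40, 31, 46, 28, 37, 41, 47, 23]
Definition: a tree is height-balanced if, at every node, |h(left) - h(right)| <= 1 (empty subtree has height -1).
Bottom-up per-node check:
  node 23: h_left=-1, h_right=-1, diff=0 [OK], height=0
  node 28: h_left=0, h_right=-1, diff=1 [OK], height=1
  node 37: h_left=-1, h_right=-1, diff=0 [OK], height=0
  node 31: h_left=1, h_right=0, diff=1 [OK], height=2
  node 41: h_left=-1, h_right=-1, diff=0 [OK], height=0
  node 47: h_left=-1, h_right=-1, diff=0 [OK], height=0
  node 46: h_left=0, h_right=0, diff=0 [OK], height=1
  node 40: h_left=2, h_right=1, diff=1 [OK], height=3
All nodes satisfy the balance condition.
Result: Balanced


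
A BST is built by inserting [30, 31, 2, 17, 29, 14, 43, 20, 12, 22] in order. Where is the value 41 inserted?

Starting tree (level order): [30, 2, 31, None, 17, None, 43, 14, 29, None, None, 12, None, 20, None, None, None, None, 22]
Insertion path: 30 -> 31 -> 43
Result: insert 41 as left child of 43
Final tree (level order): [30, 2, 31, None, 17, None, 43, 14, 29, 41, None, 12, None, 20, None, None, None, None, None, None, 22]


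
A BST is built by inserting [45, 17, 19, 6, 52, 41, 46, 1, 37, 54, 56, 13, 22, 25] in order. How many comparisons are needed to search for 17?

Search path for 17: 45 -> 17
Found: True
Comparisons: 2


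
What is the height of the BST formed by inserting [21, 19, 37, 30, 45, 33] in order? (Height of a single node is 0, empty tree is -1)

Insertion order: [21, 19, 37, 30, 45, 33]
Tree (level-order array): [21, 19, 37, None, None, 30, 45, None, 33]
Compute height bottom-up (empty subtree = -1):
  height(19) = 1 + max(-1, -1) = 0
  height(33) = 1 + max(-1, -1) = 0
  height(30) = 1 + max(-1, 0) = 1
  height(45) = 1 + max(-1, -1) = 0
  height(37) = 1 + max(1, 0) = 2
  height(21) = 1 + max(0, 2) = 3
Height = 3


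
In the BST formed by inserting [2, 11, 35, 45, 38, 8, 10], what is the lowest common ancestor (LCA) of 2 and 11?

Tree insertion order: [2, 11, 35, 45, 38, 8, 10]
Tree (level-order array): [2, None, 11, 8, 35, None, 10, None, 45, None, None, 38]
In a BST, the LCA of p=2, q=11 is the first node v on the
root-to-leaf path with p <= v <= q (go left if both < v, right if both > v).
Walk from root:
  at 2: 2 <= 2 <= 11, this is the LCA
LCA = 2


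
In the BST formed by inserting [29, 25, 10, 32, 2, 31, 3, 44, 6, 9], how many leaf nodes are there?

Tree built from: [29, 25, 10, 32, 2, 31, 3, 44, 6, 9]
Tree (level-order array): [29, 25, 32, 10, None, 31, 44, 2, None, None, None, None, None, None, 3, None, 6, None, 9]
Rule: A leaf has 0 children.
Per-node child counts:
  node 29: 2 child(ren)
  node 25: 1 child(ren)
  node 10: 1 child(ren)
  node 2: 1 child(ren)
  node 3: 1 child(ren)
  node 6: 1 child(ren)
  node 9: 0 child(ren)
  node 32: 2 child(ren)
  node 31: 0 child(ren)
  node 44: 0 child(ren)
Matching nodes: [9, 31, 44]
Count of leaf nodes: 3


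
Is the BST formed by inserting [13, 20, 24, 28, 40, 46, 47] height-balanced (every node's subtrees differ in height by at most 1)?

Tree (level-order array): [13, None, 20, None, 24, None, 28, None, 40, None, 46, None, 47]
Definition: a tree is height-balanced if, at every node, |h(left) - h(right)| <= 1 (empty subtree has height -1).
Bottom-up per-node check:
  node 47: h_left=-1, h_right=-1, diff=0 [OK], height=0
  node 46: h_left=-1, h_right=0, diff=1 [OK], height=1
  node 40: h_left=-1, h_right=1, diff=2 [FAIL (|-1-1|=2 > 1)], height=2
  node 28: h_left=-1, h_right=2, diff=3 [FAIL (|-1-2|=3 > 1)], height=3
  node 24: h_left=-1, h_right=3, diff=4 [FAIL (|-1-3|=4 > 1)], height=4
  node 20: h_left=-1, h_right=4, diff=5 [FAIL (|-1-4|=5 > 1)], height=5
  node 13: h_left=-1, h_right=5, diff=6 [FAIL (|-1-5|=6 > 1)], height=6
Node 40 violates the condition: |-1 - 1| = 2 > 1.
Result: Not balanced


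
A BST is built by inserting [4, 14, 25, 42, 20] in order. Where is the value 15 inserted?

Starting tree (level order): [4, None, 14, None, 25, 20, 42]
Insertion path: 4 -> 14 -> 25 -> 20
Result: insert 15 as left child of 20
Final tree (level order): [4, None, 14, None, 25, 20, 42, 15]


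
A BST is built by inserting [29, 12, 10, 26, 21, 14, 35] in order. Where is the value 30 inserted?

Starting tree (level order): [29, 12, 35, 10, 26, None, None, None, None, 21, None, 14]
Insertion path: 29 -> 35
Result: insert 30 as left child of 35
Final tree (level order): [29, 12, 35, 10, 26, 30, None, None, None, 21, None, None, None, 14]


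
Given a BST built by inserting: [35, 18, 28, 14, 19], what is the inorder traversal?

Tree insertion order: [35, 18, 28, 14, 19]
Tree (level-order array): [35, 18, None, 14, 28, None, None, 19]
Inorder traversal: [14, 18, 19, 28, 35]


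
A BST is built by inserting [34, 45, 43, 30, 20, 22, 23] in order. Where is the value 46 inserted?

Starting tree (level order): [34, 30, 45, 20, None, 43, None, None, 22, None, None, None, 23]
Insertion path: 34 -> 45
Result: insert 46 as right child of 45
Final tree (level order): [34, 30, 45, 20, None, 43, 46, None, 22, None, None, None, None, None, 23]


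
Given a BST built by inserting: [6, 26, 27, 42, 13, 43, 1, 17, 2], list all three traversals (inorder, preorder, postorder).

Tree insertion order: [6, 26, 27, 42, 13, 43, 1, 17, 2]
Tree (level-order array): [6, 1, 26, None, 2, 13, 27, None, None, None, 17, None, 42, None, None, None, 43]
Inorder (L, root, R): [1, 2, 6, 13, 17, 26, 27, 42, 43]
Preorder (root, L, R): [6, 1, 2, 26, 13, 17, 27, 42, 43]
Postorder (L, R, root): [2, 1, 17, 13, 43, 42, 27, 26, 6]


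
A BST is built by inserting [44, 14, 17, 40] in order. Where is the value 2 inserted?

Starting tree (level order): [44, 14, None, None, 17, None, 40]
Insertion path: 44 -> 14
Result: insert 2 as left child of 14
Final tree (level order): [44, 14, None, 2, 17, None, None, None, 40]


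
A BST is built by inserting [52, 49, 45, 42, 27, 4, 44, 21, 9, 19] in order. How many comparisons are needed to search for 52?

Search path for 52: 52
Found: True
Comparisons: 1


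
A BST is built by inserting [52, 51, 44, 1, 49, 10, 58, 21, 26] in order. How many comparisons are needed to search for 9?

Search path for 9: 52 -> 51 -> 44 -> 1 -> 10
Found: False
Comparisons: 5


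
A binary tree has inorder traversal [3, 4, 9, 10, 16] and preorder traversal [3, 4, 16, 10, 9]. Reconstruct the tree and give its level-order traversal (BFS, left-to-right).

Inorder:  [3, 4, 9, 10, 16]
Preorder: [3, 4, 16, 10, 9]
Algorithm: preorder visits root first, so consume preorder in order;
for each root, split the current inorder slice at that value into
left-subtree inorder and right-subtree inorder, then recurse.
Recursive splits:
  root=3; inorder splits into left=[], right=[4, 9, 10, 16]
  root=4; inorder splits into left=[], right=[9, 10, 16]
  root=16; inorder splits into left=[9, 10], right=[]
  root=10; inorder splits into left=[9], right=[]
  root=9; inorder splits into left=[], right=[]
Reconstructed level-order: [3, 4, 16, 10, 9]


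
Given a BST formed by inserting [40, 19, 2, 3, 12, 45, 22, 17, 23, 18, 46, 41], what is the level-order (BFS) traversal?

Tree insertion order: [40, 19, 2, 3, 12, 45, 22, 17, 23, 18, 46, 41]
Tree (level-order array): [40, 19, 45, 2, 22, 41, 46, None, 3, None, 23, None, None, None, None, None, 12, None, None, None, 17, None, 18]
BFS from the root, enqueuing left then right child of each popped node:
  queue [40] -> pop 40, enqueue [19, 45], visited so far: [40]
  queue [19, 45] -> pop 19, enqueue [2, 22], visited so far: [40, 19]
  queue [45, 2, 22] -> pop 45, enqueue [41, 46], visited so far: [40, 19, 45]
  queue [2, 22, 41, 46] -> pop 2, enqueue [3], visited so far: [40, 19, 45, 2]
  queue [22, 41, 46, 3] -> pop 22, enqueue [23], visited so far: [40, 19, 45, 2, 22]
  queue [41, 46, 3, 23] -> pop 41, enqueue [none], visited so far: [40, 19, 45, 2, 22, 41]
  queue [46, 3, 23] -> pop 46, enqueue [none], visited so far: [40, 19, 45, 2, 22, 41, 46]
  queue [3, 23] -> pop 3, enqueue [12], visited so far: [40, 19, 45, 2, 22, 41, 46, 3]
  queue [23, 12] -> pop 23, enqueue [none], visited so far: [40, 19, 45, 2, 22, 41, 46, 3, 23]
  queue [12] -> pop 12, enqueue [17], visited so far: [40, 19, 45, 2, 22, 41, 46, 3, 23, 12]
  queue [17] -> pop 17, enqueue [18], visited so far: [40, 19, 45, 2, 22, 41, 46, 3, 23, 12, 17]
  queue [18] -> pop 18, enqueue [none], visited so far: [40, 19, 45, 2, 22, 41, 46, 3, 23, 12, 17, 18]
Result: [40, 19, 45, 2, 22, 41, 46, 3, 23, 12, 17, 18]


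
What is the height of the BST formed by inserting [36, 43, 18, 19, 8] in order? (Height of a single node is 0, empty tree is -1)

Insertion order: [36, 43, 18, 19, 8]
Tree (level-order array): [36, 18, 43, 8, 19]
Compute height bottom-up (empty subtree = -1):
  height(8) = 1 + max(-1, -1) = 0
  height(19) = 1 + max(-1, -1) = 0
  height(18) = 1 + max(0, 0) = 1
  height(43) = 1 + max(-1, -1) = 0
  height(36) = 1 + max(1, 0) = 2
Height = 2


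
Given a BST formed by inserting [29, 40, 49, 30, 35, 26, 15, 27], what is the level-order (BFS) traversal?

Tree insertion order: [29, 40, 49, 30, 35, 26, 15, 27]
Tree (level-order array): [29, 26, 40, 15, 27, 30, 49, None, None, None, None, None, 35]
BFS from the root, enqueuing left then right child of each popped node:
  queue [29] -> pop 29, enqueue [26, 40], visited so far: [29]
  queue [26, 40] -> pop 26, enqueue [15, 27], visited so far: [29, 26]
  queue [40, 15, 27] -> pop 40, enqueue [30, 49], visited so far: [29, 26, 40]
  queue [15, 27, 30, 49] -> pop 15, enqueue [none], visited so far: [29, 26, 40, 15]
  queue [27, 30, 49] -> pop 27, enqueue [none], visited so far: [29, 26, 40, 15, 27]
  queue [30, 49] -> pop 30, enqueue [35], visited so far: [29, 26, 40, 15, 27, 30]
  queue [49, 35] -> pop 49, enqueue [none], visited so far: [29, 26, 40, 15, 27, 30, 49]
  queue [35] -> pop 35, enqueue [none], visited so far: [29, 26, 40, 15, 27, 30, 49, 35]
Result: [29, 26, 40, 15, 27, 30, 49, 35]
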